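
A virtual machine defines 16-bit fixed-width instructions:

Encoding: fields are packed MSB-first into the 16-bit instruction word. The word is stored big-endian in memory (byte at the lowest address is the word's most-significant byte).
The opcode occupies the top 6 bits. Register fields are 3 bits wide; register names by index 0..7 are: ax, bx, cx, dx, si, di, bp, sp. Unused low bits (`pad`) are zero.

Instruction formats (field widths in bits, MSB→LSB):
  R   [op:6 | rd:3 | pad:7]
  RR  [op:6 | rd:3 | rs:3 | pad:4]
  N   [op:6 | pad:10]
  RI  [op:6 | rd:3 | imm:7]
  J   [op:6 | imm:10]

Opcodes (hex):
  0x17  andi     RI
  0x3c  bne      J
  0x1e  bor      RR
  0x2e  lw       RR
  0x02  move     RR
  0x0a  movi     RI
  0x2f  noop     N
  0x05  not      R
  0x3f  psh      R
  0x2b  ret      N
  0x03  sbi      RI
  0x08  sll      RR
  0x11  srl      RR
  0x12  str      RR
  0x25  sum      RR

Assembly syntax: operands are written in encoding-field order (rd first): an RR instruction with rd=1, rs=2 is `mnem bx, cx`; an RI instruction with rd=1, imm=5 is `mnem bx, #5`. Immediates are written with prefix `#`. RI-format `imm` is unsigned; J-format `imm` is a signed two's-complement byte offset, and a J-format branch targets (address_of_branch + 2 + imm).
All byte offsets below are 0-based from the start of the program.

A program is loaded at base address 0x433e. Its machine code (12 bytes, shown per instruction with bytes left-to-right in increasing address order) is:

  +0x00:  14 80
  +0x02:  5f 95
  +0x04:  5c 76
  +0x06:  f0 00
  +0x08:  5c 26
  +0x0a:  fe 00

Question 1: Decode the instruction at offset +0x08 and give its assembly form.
off 0x08: read 5c 26 as big → 0x5c26
  top 6b → 0x17 → andi [RI]
  rd: (w>>7)&0x7=0x0 → ax
  imm: (w>>0)&0x7f=0x26 → #38

andi ax, #38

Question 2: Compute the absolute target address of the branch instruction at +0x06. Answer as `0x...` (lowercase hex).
0x4346

off 0x06: read f0 00 as big → 0xf000
  opcode bits[15:10]=0x3c: bne/J
  imm@[9:0]=0x0 ⇒ #0
  target = base 0x433e + off 0x06 + 2 + imm 0 = 0x4346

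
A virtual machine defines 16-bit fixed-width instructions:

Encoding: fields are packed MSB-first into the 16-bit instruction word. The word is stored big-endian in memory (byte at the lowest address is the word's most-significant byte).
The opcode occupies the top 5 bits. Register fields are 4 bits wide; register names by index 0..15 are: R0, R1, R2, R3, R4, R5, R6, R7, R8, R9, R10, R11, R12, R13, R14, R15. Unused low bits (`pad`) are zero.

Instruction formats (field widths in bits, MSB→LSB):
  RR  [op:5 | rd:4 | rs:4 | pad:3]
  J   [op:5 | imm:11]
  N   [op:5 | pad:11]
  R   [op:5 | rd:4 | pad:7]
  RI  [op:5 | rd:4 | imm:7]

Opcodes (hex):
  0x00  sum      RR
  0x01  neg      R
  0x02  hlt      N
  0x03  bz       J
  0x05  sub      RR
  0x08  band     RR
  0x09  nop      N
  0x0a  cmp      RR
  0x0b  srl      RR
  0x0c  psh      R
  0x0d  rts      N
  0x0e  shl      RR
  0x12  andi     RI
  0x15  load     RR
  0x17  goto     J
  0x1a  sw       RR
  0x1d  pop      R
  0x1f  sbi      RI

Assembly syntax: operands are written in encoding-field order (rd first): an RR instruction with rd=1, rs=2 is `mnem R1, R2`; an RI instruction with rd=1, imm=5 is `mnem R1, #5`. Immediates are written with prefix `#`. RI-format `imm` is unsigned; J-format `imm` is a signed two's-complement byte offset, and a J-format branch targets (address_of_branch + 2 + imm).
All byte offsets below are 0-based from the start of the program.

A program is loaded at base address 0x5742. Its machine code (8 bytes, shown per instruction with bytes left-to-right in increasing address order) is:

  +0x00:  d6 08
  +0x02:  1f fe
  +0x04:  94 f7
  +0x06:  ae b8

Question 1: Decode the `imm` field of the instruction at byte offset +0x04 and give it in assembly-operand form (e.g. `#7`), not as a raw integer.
#119

+0x04: 94 f7 ⇒ word 0x94f7 (big)
  op=0x94f7>>11=0x12 ⇒ andi (RI)
  [10:7] rd=9 = R9
  [6:0] imm=119 = #119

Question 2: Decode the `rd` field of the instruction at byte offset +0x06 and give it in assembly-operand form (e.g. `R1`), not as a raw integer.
off 0x06: read ae b8 as big → 0xaeb8
  top 5b → 0x15 → load [RR]
  rd@[10:7]=0xd ⇒ R13
  rs@[6:3]=0x7 ⇒ R7

R13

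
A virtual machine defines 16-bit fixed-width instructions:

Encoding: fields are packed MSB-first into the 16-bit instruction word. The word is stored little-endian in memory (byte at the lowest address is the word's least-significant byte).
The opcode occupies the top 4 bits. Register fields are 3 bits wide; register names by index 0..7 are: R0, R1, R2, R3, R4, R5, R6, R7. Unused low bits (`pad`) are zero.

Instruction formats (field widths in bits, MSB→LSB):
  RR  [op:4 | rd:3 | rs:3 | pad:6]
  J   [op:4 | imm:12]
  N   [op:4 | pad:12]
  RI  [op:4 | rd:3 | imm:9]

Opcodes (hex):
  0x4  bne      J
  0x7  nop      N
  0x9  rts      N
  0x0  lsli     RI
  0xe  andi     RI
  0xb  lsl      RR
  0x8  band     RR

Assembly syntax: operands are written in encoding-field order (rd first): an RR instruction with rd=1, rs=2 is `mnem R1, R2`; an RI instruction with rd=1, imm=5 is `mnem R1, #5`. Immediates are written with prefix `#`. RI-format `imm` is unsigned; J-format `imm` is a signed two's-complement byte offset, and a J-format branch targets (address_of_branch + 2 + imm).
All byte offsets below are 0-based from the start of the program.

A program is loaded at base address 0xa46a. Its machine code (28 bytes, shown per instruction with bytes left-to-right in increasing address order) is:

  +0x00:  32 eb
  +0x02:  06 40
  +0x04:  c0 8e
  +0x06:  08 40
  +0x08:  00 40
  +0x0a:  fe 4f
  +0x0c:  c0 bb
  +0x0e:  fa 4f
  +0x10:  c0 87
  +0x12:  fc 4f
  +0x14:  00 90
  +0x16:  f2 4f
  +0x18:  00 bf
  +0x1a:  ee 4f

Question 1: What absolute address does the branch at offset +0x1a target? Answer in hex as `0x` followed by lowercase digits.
0xa474

off 0x1a: read ee 4f as little → 0x4fee
  op=0x4fee>>12=0x4 ⇒ bne (J)
  imm@[11:0]=0xfee (s12→-18) ⇒ #-18
  target = base 0xa46a + off 0x1a + 2 + imm -18 = 0xa474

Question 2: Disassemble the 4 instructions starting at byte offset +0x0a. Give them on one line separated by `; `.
bne #-2; lsl R5, R7; bne #-6; band R3, R7

@+0a  little-endian(fe 4f) = 0x4ffe
  op=0x4ffe>>12=0x4 ⇒ bne (J)
  imm: (w>>0)&0xfff=0xffe (s12→-2) → #-2
@+0c  little-endian(c0 bb) = 0xbbc0
  op=0xbbc0>>12=0xb ⇒ lsl (RR)
  rd: (w>>9)&0x7=0x5 → R5
  rs: (w>>6)&0x7=0x7 → R7
@+0e  little-endian(fa 4f) = 0x4ffa
  op=0x4ffa>>12=0x4 ⇒ bne (J)
  imm: (w>>0)&0xfff=0xffa (s12→-6) → #-6
@+10  little-endian(c0 87) = 0x87c0
  op=0x87c0>>12=0x8 ⇒ band (RR)
  rd: (w>>9)&0x7=0x3 → R3
  rs: (w>>6)&0x7=0x7 → R7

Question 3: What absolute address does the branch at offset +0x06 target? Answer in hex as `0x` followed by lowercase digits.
0xa47a

+0x06: 08 40 ⇒ word 0x4008 (little)
  top 4b → 0x4 → bne [J]
  imm: (w>>0)&0xfff=0x8 → #8
  target = base 0xa46a + off 0x06 + 2 + imm 8 = 0xa47a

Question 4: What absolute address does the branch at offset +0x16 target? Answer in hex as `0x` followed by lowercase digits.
@+16  little-endian(f2 4f) = 0x4ff2
  op=0x4ff2>>12=0x4 ⇒ bne (J)
  imm@[11:0]=0xff2 (s12→-14) ⇒ #-14
  target = base 0xa46a + off 0x16 + 2 + imm -14 = 0xa474

0xa474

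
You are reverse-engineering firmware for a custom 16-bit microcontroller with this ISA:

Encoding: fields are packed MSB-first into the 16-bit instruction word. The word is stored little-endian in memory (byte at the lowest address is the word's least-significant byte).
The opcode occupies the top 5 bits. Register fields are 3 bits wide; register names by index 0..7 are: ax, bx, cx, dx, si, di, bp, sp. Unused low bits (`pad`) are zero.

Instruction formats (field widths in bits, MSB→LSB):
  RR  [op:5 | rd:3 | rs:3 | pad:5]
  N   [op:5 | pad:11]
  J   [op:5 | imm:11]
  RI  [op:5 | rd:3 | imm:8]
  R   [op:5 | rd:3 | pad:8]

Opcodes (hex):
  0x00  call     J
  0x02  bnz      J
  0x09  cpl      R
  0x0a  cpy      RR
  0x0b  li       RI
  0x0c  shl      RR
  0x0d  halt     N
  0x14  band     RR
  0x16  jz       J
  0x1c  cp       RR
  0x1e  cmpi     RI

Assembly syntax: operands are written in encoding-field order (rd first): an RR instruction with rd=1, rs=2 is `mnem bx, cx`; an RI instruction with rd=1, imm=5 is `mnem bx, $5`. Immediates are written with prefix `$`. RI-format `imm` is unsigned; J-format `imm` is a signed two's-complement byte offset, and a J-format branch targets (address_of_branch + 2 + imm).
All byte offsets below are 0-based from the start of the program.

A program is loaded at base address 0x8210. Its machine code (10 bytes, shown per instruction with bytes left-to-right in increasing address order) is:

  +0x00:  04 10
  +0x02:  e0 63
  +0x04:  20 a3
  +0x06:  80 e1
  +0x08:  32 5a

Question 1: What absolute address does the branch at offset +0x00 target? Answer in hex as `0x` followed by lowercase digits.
0x8216

[00] 04 10 → 0x1004
  top 5b → 0x2 → bnz [J]
  [10:0] imm=4 = $4
  target = base 0x8210 + off 0x00 + 2 + imm 4 = 0x8216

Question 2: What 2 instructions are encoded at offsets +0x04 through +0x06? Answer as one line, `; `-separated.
off 0x04: read 20 a3 as little → 0xa320
  op=0xa320>>11=0x14 ⇒ band (RR)
  rd: (w>>8)&0x7=0x3 → dx
  rs: (w>>5)&0x7=0x1 → bx
off 0x06: read 80 e1 as little → 0xe180
  op=0xe180>>11=0x1c ⇒ cp (RR)
  rd: (w>>8)&0x7=0x1 → bx
  rs: (w>>5)&0x7=0x4 → si

band dx, bx; cp bx, si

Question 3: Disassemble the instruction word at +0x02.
off 0x02: read e0 63 as little → 0x63e0
  opcode bits[15:11]=0xc: shl/RR
  rd: (w>>8)&0x7=0x3 → dx
  rs: (w>>5)&0x7=0x7 → sp

shl dx, sp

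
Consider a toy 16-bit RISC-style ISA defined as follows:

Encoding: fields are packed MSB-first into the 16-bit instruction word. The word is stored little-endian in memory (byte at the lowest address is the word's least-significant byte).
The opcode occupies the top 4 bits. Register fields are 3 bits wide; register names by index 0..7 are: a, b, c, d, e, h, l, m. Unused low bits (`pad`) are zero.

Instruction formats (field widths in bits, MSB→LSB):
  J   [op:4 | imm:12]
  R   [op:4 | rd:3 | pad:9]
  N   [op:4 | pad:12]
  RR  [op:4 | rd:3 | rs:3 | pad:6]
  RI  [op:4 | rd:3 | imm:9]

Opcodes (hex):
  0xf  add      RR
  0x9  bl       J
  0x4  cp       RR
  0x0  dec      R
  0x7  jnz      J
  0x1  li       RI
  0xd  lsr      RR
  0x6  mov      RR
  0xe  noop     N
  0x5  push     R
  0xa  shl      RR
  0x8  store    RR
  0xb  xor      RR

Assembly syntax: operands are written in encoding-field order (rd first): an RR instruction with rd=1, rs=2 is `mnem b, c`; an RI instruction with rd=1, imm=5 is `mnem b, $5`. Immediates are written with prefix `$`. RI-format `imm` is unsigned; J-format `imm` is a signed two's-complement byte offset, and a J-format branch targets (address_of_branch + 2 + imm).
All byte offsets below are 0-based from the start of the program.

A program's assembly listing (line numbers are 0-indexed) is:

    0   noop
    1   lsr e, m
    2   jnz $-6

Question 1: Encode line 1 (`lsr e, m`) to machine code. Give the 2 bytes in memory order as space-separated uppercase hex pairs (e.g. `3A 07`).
1. lsr fields op=0xd:4|rd=4:3|rs=7:3|pad=0:6 → word d9c0h → c0 d9

C0 D9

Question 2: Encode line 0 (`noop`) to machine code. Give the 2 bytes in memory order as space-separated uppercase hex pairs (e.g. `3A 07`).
L0: noop op=0xe:4|pad=0:12 ⇒ 0xe000 ⇒ little 00 e0

00 E0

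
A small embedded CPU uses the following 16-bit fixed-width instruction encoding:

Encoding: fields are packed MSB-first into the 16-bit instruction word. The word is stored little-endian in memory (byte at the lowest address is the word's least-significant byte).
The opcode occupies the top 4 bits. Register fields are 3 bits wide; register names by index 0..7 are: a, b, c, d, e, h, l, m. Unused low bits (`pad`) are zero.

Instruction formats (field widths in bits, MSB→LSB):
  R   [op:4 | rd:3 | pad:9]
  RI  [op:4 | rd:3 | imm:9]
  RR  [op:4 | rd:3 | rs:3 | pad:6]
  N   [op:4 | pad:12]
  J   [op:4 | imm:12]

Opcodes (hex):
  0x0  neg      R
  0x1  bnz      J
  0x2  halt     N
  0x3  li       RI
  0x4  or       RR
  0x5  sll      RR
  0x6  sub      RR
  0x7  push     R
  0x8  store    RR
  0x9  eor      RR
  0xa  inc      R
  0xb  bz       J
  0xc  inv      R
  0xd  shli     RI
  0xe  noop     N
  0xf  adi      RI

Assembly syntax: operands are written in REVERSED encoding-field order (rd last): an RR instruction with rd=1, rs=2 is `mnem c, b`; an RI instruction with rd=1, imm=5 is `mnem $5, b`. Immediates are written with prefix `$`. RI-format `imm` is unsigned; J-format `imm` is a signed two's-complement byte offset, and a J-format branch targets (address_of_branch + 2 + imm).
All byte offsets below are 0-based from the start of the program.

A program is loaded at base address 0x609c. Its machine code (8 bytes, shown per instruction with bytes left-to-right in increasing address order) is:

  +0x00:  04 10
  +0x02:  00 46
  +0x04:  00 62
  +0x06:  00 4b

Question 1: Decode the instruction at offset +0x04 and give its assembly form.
off 0x04: read 00 62 as little → 0x6200
  op=0x6200>>12=0x6 ⇒ sub (RR)
  rd@[11:9]=0x1 ⇒ b
  rs@[8:6]=0x0 ⇒ a

sub a, b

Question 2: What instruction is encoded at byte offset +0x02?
or a, d

[02] 00 46 → 0x4600
  op=0x4600>>12=0x4 ⇒ or (RR)
  rd@[11:9]=0x3 ⇒ d
  rs@[8:6]=0x0 ⇒ a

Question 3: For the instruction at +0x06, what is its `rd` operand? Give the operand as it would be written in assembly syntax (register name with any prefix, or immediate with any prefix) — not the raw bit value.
+0x06: 00 4b ⇒ word 0x4b00 (little)
  opcode bits[15:12]=0x4: or/RR
  rd@[11:9]=0x5 ⇒ h
  rs@[8:6]=0x4 ⇒ e

h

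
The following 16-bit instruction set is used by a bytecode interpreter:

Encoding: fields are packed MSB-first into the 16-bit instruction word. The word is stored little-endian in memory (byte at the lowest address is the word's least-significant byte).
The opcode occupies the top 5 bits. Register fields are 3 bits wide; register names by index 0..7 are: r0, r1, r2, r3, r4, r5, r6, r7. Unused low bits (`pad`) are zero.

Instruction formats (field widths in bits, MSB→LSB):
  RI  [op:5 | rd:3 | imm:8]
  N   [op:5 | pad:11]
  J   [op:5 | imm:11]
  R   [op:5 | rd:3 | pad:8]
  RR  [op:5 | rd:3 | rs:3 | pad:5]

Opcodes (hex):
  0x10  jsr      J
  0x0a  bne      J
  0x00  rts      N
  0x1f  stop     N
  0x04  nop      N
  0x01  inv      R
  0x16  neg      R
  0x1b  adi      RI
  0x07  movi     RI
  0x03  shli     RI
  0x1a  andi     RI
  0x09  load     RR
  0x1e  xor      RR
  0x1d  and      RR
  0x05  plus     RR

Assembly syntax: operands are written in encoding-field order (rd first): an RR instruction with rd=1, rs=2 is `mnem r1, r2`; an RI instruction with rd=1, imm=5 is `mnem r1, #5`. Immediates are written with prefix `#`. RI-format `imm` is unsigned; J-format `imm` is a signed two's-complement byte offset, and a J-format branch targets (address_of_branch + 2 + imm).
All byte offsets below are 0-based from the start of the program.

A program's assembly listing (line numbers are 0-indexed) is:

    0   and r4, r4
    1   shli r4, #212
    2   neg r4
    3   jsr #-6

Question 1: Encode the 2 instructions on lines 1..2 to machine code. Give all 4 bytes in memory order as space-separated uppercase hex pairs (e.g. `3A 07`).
D4 1C 00 B4

line 1 (shli): pack op=0x3:5|rd=4:3|imm=212:8 = 0x1cd4; little→ d4 1c
line 2 (neg): pack op=0x16:5|rd=4:3|pad=0:8 = 0xb400; little→ 00 b4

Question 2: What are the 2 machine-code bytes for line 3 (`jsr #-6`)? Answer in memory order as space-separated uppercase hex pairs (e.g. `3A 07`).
FA 87

3. jsr fields op=0x10:5|imm=-6:11 → word 87fah → fa 87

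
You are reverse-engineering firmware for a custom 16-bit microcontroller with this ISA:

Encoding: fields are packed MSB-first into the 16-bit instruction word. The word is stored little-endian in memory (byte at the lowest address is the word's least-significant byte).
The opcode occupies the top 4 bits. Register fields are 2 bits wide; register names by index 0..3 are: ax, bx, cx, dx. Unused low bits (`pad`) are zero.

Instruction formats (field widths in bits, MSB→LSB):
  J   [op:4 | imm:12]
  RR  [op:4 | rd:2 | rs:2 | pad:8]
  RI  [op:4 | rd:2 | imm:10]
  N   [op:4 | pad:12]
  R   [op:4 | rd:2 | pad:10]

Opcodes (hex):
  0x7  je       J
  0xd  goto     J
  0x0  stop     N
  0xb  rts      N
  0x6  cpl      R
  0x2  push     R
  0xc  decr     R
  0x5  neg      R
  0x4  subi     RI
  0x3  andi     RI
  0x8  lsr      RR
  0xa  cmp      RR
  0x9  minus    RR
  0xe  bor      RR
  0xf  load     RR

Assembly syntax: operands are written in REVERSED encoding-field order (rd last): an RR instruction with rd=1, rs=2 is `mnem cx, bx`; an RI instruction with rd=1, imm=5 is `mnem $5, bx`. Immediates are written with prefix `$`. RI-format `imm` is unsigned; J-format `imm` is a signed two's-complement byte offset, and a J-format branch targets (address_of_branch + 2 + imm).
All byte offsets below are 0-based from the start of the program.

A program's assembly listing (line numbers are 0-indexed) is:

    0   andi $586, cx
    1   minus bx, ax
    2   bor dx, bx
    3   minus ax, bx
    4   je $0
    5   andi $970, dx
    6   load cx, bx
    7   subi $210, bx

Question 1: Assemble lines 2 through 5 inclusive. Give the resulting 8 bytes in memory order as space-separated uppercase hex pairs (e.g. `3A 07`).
L2: bor op=0xe:4|rd=1:2|rs=3:2|pad=0:8 ⇒ 0xe700 ⇒ little 00 e7
L3: minus op=0x9:4|rd=1:2|rs=0:2|pad=0:8 ⇒ 0x9400 ⇒ little 00 94
L4: je op=0x7:4|imm=0:12 ⇒ 0x7000 ⇒ little 00 70
L5: andi op=0x3:4|rd=3:2|imm=970:10 ⇒ 0x3fca ⇒ little ca 3f

00 E7 00 94 00 70 CA 3F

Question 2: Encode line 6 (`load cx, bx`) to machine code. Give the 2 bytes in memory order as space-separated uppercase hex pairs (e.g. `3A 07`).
L6: load op=0xf:4|rd=1:2|rs=2:2|pad=0:8 ⇒ 0xf600 ⇒ little 00 f6

00 F6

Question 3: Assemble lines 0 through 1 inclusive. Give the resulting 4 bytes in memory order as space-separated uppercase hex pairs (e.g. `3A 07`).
4A 3A 00 91

L0: andi op=0x3:4|rd=2:2|imm=586:10 ⇒ 0x3a4a ⇒ little 4a 3a
L1: minus op=0x9:4|rd=0:2|rs=1:2|pad=0:8 ⇒ 0x9100 ⇒ little 00 91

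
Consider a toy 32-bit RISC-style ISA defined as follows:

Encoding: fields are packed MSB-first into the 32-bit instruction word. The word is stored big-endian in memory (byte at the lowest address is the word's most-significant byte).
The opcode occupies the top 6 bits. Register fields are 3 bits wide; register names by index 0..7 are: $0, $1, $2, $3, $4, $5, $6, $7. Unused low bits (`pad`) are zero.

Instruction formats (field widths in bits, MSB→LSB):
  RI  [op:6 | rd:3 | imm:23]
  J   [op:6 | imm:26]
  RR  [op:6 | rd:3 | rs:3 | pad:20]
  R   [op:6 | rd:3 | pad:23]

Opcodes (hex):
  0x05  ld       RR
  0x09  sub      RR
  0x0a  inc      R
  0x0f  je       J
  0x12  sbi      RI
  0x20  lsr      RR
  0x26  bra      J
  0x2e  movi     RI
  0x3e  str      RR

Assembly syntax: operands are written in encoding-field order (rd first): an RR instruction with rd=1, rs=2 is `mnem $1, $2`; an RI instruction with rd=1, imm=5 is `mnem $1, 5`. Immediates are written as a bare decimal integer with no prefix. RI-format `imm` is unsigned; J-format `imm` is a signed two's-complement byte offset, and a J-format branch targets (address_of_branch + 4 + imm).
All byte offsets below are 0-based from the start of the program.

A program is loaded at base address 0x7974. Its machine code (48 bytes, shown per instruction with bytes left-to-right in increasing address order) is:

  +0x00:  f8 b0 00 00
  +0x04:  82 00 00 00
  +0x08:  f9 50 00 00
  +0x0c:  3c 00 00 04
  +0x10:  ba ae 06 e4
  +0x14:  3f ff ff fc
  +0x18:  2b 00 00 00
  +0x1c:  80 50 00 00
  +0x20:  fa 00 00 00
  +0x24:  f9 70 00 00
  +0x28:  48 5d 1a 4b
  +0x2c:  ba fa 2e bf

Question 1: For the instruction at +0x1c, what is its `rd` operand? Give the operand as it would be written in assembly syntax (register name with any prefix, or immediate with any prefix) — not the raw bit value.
+0x1c: 80 50 00 00 ⇒ word 0x80500000 (big)
  op=0x80500000>>26=0x20 ⇒ lsr (RR)
  [25:23] rd=0 = $0
  [22:20] rs=5 = $5

$0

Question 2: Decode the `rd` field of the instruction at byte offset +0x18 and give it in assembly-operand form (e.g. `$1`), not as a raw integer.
off 0x18: read 2b 00 00 00 as big → 0x2b000000
  opcode bits[31:26]=0xa: inc/R
  [25:23] rd=6 = $6

$6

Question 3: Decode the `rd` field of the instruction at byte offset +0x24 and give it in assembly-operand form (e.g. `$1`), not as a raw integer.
+0x24: f9 70 00 00 ⇒ word 0xf9700000 (big)
  opcode bits[31:26]=0x3e: str/RR
  [25:23] rd=2 = $2
  [22:20] rs=7 = $7

$2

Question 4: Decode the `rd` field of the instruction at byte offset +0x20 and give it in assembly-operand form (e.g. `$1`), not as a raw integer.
[20] fa 00 00 00 → 0xfa000000
  op=0xfa000000>>26=0x3e ⇒ str (RR)
  [25:23] rd=4 = $4
  [22:20] rs=0 = $0

$4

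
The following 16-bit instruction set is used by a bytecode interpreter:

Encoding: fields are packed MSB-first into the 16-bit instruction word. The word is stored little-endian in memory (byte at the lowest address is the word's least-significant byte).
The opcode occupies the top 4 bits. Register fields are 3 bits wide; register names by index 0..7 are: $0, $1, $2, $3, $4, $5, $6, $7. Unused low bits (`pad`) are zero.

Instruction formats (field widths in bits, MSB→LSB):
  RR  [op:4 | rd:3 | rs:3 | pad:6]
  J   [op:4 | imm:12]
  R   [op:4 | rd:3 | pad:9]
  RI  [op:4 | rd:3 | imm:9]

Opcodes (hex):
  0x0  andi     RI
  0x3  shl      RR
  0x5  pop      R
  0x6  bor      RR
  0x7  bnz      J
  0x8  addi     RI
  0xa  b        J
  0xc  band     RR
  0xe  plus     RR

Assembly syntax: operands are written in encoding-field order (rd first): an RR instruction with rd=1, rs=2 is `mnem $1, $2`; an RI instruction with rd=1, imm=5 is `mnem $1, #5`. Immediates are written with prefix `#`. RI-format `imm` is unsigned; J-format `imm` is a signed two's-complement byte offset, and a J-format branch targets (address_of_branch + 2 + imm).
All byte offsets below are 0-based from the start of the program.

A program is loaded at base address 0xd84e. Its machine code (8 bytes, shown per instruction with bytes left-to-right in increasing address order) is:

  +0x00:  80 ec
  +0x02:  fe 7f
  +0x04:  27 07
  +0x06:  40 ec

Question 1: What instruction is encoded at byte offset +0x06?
plus $6, $1

off 0x06: read 40 ec as little → 0xec40
  opcode bits[15:12]=0xe: plus/RR
  rd: (w>>9)&0x7=0x6 → $6
  rs: (w>>6)&0x7=0x1 → $1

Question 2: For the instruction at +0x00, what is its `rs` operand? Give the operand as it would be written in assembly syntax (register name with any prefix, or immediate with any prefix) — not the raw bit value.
[00] 80 ec → 0xec80
  op=0xec80>>12=0xe ⇒ plus (RR)
  [11:9] rd=6 = $6
  [8:6] rs=2 = $2

$2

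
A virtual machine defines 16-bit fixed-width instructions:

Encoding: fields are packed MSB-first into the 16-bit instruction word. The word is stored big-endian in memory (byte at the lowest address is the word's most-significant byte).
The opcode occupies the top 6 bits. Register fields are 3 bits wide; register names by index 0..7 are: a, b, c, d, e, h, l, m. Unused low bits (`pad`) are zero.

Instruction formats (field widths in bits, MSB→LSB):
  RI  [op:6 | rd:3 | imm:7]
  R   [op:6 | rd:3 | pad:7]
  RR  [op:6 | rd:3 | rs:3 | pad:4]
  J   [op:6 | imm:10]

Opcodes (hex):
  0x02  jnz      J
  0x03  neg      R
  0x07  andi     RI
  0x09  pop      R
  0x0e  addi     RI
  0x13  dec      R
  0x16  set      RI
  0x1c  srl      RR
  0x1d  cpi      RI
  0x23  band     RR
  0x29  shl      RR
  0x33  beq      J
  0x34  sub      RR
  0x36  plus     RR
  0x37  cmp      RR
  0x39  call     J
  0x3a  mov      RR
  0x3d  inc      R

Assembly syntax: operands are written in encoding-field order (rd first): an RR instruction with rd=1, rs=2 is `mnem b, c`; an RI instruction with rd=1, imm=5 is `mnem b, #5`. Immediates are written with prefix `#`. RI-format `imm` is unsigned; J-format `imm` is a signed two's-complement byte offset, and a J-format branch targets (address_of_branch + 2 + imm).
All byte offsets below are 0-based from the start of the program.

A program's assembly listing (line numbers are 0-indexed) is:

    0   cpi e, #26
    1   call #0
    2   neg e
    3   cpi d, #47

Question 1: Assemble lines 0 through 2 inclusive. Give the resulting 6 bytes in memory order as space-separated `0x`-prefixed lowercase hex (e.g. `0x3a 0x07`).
0. cpi fields op=0x1d:6|rd=4:3|imm=26:7 → word 761ah → 76 1a
1. call fields op=0x39:6|imm=0:10 → word e400h → e4 00
2. neg fields op=0x3:6|rd=4:3|pad=0:7 → word 0e00h → 0e 00

0x76 0x1a 0xe4 0x00 0x0e 0x00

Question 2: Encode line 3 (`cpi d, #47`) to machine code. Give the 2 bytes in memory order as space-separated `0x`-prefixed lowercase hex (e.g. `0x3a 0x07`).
line 3 (cpi): pack op=0x1d:6|rd=3:3|imm=47:7 = 0x75af; big→ 75 af

0x75 0xaf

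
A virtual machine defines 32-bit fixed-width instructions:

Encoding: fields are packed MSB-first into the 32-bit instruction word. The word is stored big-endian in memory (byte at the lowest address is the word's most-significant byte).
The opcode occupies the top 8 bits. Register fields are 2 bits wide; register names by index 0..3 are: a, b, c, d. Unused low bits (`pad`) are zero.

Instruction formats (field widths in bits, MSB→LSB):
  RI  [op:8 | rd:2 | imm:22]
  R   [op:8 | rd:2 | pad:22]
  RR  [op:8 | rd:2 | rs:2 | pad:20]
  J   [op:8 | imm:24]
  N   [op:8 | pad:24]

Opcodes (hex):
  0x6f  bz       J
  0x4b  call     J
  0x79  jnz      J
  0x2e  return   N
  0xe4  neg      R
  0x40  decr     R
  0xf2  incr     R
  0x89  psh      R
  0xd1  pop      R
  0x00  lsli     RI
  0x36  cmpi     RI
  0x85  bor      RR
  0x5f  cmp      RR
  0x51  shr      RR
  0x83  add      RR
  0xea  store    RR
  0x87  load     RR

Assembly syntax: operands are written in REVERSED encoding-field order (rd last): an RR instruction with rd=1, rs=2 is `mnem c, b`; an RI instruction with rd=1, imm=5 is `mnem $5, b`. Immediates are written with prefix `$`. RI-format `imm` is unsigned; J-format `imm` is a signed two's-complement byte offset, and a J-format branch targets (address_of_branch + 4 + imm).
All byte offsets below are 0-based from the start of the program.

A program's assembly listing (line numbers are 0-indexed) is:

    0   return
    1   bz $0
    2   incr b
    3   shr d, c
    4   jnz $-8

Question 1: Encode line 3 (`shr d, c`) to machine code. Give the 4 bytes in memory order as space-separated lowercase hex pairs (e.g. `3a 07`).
51 b0 00 00

line 3 (shr): pack op=0x51:8|rd=2:2|rs=3:2|pad=0:20 = 0x51b00000; big→ 51 b0 00 00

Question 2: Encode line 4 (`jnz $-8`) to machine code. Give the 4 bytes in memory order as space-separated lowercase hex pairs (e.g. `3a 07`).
79 ff ff f8

L4: jnz op=0x79:8|imm=-8:24 ⇒ 0x79fffff8 ⇒ big 79 ff ff f8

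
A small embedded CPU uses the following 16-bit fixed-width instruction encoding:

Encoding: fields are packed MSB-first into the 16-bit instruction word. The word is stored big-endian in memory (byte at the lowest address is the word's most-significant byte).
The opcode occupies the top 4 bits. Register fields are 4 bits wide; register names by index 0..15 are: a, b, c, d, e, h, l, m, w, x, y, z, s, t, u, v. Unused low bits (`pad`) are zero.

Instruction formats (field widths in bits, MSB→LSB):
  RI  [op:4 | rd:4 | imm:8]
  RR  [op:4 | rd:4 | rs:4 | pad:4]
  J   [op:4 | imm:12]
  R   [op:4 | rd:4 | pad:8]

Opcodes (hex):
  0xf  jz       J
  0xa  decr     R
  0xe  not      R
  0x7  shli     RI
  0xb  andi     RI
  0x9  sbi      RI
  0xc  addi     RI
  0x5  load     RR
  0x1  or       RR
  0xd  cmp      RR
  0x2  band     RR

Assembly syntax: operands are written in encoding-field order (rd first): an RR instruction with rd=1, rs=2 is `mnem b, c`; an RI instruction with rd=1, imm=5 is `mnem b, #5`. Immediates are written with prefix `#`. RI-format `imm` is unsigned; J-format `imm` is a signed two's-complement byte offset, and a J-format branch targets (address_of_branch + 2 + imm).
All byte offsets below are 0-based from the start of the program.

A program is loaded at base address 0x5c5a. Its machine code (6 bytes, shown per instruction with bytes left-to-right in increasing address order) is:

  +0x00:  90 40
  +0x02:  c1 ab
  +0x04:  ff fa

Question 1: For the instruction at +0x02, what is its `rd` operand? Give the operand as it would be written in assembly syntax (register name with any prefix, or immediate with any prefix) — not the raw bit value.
b

[02] c1 ab → 0xc1ab
  top 4b → 0xc → addi [RI]
  rd@[11:8]=0x1 ⇒ b
  imm@[7:0]=0xab ⇒ #171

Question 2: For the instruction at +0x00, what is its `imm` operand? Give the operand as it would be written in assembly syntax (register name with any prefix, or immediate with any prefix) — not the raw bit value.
#64

+0x00: 90 40 ⇒ word 0x9040 (big)
  op=0x9040>>12=0x9 ⇒ sbi (RI)
  rd: (w>>8)&0xf=0x0 → a
  imm: (w>>0)&0xff=0x40 → #64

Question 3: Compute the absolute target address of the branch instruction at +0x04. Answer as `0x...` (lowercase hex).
0x5c5a

[04] ff fa → 0xfffa
  opcode bits[15:12]=0xf: jz/J
  imm: (w>>0)&0xfff=0xffa (s12→-6) → #-6
  target = base 0x5c5a + off 0x04 + 2 + imm -6 = 0x5c5a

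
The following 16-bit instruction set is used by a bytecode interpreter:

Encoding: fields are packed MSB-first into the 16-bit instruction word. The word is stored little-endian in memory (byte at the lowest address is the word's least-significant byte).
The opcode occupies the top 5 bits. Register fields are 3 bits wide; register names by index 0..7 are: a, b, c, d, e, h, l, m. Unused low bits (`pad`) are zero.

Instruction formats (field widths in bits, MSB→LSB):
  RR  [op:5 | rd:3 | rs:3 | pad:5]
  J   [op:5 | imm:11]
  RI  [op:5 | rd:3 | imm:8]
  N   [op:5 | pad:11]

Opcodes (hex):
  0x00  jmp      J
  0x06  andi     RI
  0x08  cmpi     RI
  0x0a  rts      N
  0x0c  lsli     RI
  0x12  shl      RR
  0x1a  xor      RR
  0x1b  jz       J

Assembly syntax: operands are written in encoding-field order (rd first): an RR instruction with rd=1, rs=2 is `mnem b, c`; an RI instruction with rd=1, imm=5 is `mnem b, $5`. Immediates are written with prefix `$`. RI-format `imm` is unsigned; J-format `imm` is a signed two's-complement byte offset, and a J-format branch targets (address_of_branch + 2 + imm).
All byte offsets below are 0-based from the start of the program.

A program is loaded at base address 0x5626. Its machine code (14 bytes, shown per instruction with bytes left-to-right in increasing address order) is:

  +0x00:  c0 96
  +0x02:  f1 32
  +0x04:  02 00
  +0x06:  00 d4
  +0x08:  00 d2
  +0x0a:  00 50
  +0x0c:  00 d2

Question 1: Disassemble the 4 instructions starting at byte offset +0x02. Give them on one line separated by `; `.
andi c, $241; jmp $2; xor e, a; xor c, a

[02] f1 32 → 0x32f1
  top 5b → 0x6 → andi [RI]
  rd@[10:8]=0x2 ⇒ c
  imm@[7:0]=0xf1 ⇒ $241
[04] 02 00 → 0x0002
  top 5b → 0x0 → jmp [J]
  imm@[10:0]=0x2 ⇒ $2
[06] 00 d4 → 0xd400
  top 5b → 0x1a → xor [RR]
  rd@[10:8]=0x4 ⇒ e
  rs@[7:5]=0x0 ⇒ a
[08] 00 d2 → 0xd200
  top 5b → 0x1a → xor [RR]
  rd@[10:8]=0x2 ⇒ c
  rs@[7:5]=0x0 ⇒ a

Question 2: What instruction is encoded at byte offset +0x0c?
[0c] 00 d2 → 0xd200
  top 5b → 0x1a → xor [RR]
  [10:8] rd=2 = c
  [7:5] rs=0 = a

xor c, a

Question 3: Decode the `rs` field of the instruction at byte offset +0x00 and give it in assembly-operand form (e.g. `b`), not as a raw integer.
l

off 0x00: read c0 96 as little → 0x96c0
  top 5b → 0x12 → shl [RR]
  [10:8] rd=6 = l
  [7:5] rs=6 = l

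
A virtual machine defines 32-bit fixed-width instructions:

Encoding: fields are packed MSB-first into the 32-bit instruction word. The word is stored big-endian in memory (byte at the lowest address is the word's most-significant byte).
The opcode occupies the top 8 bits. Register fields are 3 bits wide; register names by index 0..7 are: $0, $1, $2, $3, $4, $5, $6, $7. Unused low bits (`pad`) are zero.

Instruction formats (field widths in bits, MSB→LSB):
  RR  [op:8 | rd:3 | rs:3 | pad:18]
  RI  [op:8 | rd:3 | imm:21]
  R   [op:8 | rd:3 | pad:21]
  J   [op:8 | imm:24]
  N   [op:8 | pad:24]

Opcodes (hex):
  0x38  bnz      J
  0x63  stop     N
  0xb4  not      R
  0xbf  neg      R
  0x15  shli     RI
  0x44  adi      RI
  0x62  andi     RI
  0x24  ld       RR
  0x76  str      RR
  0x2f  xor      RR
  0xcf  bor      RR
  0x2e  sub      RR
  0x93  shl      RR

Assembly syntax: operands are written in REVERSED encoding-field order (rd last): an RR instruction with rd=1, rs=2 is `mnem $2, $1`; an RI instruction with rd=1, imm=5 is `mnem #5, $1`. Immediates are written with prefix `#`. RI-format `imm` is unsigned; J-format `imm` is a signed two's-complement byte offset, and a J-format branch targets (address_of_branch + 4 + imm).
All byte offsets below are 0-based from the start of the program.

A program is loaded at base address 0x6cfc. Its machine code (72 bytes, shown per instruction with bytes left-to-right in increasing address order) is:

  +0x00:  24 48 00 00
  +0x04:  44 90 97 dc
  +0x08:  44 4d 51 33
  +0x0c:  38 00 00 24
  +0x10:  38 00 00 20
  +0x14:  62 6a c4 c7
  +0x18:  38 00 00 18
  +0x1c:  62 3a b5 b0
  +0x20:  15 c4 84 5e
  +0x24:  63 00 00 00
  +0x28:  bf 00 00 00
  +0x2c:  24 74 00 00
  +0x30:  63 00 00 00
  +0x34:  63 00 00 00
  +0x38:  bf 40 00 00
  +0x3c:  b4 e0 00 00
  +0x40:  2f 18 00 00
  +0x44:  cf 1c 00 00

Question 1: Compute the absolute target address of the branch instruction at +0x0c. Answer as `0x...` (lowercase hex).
0x6d30

@+0c  big-endian(38 00 00 24) = 0x38000024
  top 8b → 0x38 → bnz [J]
  imm: (w>>0)&0xffffff=0x24 → #36
  target = base 0x6cfc + off 0x0c + 4 + imm 36 = 0x6d30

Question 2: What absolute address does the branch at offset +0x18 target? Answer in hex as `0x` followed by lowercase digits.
off 0x18: read 38 00 00 18 as big → 0x38000018
  top 8b → 0x38 → bnz [J]
  imm: (w>>0)&0xffffff=0x18 → #24
  target = base 0x6cfc + off 0x18 + 4 + imm 24 = 0x6d30

0x6d30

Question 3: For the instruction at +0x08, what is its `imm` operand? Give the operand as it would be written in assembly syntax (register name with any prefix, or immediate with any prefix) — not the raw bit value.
#872755

+0x08: 44 4d 51 33 ⇒ word 0x444d5133 (big)
  top 8b → 0x44 → adi [RI]
  rd: (w>>21)&0x7=0x2 → $2
  imm: (w>>0)&0x1fffff=0xd5133 → #872755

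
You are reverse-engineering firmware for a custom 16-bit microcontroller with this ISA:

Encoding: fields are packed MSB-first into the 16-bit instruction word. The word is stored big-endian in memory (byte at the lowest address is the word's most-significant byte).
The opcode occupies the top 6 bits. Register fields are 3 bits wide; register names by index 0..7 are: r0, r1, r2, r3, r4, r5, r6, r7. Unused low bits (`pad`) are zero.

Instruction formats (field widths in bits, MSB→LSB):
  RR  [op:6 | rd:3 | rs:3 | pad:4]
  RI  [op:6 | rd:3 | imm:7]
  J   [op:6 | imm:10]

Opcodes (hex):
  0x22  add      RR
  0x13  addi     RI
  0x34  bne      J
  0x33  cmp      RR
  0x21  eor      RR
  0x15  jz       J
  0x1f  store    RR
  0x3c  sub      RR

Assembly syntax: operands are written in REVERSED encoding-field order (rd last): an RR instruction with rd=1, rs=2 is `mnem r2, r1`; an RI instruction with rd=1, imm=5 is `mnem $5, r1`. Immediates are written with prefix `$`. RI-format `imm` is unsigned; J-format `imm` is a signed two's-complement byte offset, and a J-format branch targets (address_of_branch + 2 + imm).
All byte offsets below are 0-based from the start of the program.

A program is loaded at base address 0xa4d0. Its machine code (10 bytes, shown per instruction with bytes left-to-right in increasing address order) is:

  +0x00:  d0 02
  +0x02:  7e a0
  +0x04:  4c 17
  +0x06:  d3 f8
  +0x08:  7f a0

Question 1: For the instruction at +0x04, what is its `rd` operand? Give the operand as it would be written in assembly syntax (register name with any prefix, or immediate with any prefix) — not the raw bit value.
r0

+0x04: 4c 17 ⇒ word 0x4c17 (big)
  opcode bits[15:10]=0x13: addi/RI
  [9:7] rd=0 = r0
  [6:0] imm=23 = $23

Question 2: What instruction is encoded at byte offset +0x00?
[00] d0 02 → 0xd002
  opcode bits[15:10]=0x34: bne/J
  [9:0] imm=2 = $2

bne $2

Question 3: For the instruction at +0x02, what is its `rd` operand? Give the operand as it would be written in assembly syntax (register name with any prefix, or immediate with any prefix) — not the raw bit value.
r5

[02] 7e a0 → 0x7ea0
  op=0x7ea0>>10=0x1f ⇒ store (RR)
  rd: (w>>7)&0x7=0x5 → r5
  rs: (w>>4)&0x7=0x2 → r2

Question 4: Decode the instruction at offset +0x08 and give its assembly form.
store r2, r7

off 0x08: read 7f a0 as big → 0x7fa0
  top 6b → 0x1f → store [RR]
  rd: (w>>7)&0x7=0x7 → r7
  rs: (w>>4)&0x7=0x2 → r2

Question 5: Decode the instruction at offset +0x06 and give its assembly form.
bne $-8

+0x06: d3 f8 ⇒ word 0xd3f8 (big)
  opcode bits[15:10]=0x34: bne/J
  imm: (w>>0)&0x3ff=0x3f8 (s10→-8) → $-8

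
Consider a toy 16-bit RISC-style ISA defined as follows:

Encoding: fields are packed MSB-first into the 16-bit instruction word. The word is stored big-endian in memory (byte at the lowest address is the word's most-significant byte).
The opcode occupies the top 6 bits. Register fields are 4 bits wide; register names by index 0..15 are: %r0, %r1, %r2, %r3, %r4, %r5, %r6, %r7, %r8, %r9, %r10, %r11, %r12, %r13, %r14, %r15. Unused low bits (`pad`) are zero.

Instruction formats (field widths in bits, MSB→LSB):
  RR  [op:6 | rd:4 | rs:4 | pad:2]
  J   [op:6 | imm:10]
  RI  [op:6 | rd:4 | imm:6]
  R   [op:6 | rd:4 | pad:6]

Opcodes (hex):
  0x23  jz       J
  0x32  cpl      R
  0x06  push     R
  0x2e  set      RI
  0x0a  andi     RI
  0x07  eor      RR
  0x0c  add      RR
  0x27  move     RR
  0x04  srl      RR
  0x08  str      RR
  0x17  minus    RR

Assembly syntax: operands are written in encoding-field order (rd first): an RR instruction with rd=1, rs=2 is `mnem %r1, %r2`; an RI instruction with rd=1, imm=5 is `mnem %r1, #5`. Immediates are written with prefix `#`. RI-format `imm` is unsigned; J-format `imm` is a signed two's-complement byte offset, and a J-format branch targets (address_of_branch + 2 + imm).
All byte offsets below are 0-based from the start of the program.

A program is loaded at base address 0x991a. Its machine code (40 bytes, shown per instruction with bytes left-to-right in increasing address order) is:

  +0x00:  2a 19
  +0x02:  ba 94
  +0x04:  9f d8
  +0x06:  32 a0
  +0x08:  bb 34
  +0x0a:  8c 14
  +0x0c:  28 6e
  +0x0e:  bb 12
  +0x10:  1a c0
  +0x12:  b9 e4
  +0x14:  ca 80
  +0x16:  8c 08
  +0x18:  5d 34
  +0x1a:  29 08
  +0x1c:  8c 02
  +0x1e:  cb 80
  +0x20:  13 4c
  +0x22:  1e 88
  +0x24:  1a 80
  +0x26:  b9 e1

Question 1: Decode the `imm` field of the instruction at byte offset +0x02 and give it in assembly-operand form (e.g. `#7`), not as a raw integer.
#20

+0x02: ba 94 ⇒ word 0xba94 (big)
  top 6b → 0x2e → set [RI]
  rd: (w>>6)&0xf=0xa → %r10
  imm: (w>>0)&0x3f=0x14 → #20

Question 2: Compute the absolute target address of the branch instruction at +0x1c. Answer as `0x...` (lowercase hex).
0x993a

off 0x1c: read 8c 02 as big → 0x8c02
  opcode bits[15:10]=0x23: jz/J
  imm@[9:0]=0x2 ⇒ #2
  target = base 0x991a + off 0x1c + 2 + imm 2 = 0x993a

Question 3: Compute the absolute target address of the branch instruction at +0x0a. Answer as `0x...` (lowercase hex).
0x993a

[0a] 8c 14 → 0x8c14
  opcode bits[15:10]=0x23: jz/J
  imm@[9:0]=0x14 ⇒ #20
  target = base 0x991a + off 0x0a + 2 + imm 20 = 0x993a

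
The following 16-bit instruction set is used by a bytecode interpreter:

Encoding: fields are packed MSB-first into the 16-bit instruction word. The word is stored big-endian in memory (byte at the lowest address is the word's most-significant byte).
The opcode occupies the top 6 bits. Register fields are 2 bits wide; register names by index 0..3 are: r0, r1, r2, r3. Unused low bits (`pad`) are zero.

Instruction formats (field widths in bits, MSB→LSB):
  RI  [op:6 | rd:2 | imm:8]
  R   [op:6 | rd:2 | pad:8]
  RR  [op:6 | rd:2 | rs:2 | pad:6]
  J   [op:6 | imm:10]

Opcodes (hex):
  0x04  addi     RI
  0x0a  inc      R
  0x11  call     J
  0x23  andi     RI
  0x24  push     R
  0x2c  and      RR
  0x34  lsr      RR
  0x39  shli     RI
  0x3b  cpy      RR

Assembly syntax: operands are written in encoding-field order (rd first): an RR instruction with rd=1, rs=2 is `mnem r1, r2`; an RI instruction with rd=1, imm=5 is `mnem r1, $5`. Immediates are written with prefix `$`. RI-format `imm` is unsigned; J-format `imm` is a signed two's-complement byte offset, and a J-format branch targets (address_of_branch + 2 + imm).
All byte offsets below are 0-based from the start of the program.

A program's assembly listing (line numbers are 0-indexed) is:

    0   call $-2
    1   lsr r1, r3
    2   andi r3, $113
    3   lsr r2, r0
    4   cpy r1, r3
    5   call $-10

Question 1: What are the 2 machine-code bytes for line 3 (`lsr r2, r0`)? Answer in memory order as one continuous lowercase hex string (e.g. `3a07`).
3. lsr fields op=0x34:6|rd=2:2|rs=0:2|pad=0:6 → word d200h → d2 00

d200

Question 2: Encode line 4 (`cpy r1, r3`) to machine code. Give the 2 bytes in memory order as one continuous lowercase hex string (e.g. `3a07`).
edc0

line 4 (cpy): pack op=0x3b:6|rd=1:2|rs=3:2|pad=0:6 = 0xedc0; big→ ed c0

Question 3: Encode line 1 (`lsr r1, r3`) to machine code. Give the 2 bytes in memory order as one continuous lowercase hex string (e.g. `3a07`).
1. lsr fields op=0x34:6|rd=1:2|rs=3:2|pad=0:6 → word d1c0h → d1 c0

d1c0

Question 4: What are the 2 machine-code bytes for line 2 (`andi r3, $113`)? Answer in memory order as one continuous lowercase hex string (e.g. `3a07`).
line 2 (andi): pack op=0x23:6|rd=3:2|imm=113:8 = 0x8f71; big→ 8f 71

8f71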